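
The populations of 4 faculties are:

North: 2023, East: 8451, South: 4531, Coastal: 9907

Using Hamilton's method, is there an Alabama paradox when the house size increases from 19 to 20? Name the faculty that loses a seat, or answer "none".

North

At 19 seats: North 2, East 6, South 3, Coastal 8.
At 20 seats: North 1, East 7, South 4, Coastal 8.
North drops from 2 to 1.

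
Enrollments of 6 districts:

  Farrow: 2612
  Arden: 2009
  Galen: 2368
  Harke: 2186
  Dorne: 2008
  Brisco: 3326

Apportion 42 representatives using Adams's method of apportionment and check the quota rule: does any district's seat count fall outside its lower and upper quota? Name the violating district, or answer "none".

Standard quotas: Farrow 7.561, Arden 5.816, Galen 6.855, Harke 6.328, Dorne 5.813, Brisco 9.628.
Adams allocation: Farrow 8, Arden 6, Galen 7, Harke 6, Dorne 6, Brisco 9.
Every allocation lies between the lower and upper quota.

none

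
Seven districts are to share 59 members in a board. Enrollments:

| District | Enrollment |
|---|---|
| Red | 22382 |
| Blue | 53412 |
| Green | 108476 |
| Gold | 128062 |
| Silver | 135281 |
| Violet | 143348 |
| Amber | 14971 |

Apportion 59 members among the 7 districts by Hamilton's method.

Standard divisor: 605932 ÷ 59 ≈ 10270.034.
Standard quotas: Red 2.1794, Blue 5.2008, Green 10.5624, Gold 12.4695, Silver 13.1724, Violet 13.9579, Amber 1.4577.
Lower quotas: Red 2, Blue 5, Green 10, Gold 12, Silver 13, Violet 13, Amber 1 (sum 56, leaving 3 seats).
Remainders in descending order: Violet 0.9579, Green 0.5624, Gold 0.4695, Amber 0.4577, Blue 0.2008, Red 0.1794, Silver 0.1724.
Largest remainders: Violet, Green, Gold receive the extra seats.

Red=2, Blue=5, Green=11, Gold=13, Silver=13, Violet=14, Amber=1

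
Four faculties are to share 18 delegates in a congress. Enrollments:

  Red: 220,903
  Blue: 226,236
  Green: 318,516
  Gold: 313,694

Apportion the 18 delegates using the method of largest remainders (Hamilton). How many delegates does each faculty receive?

The standard divisor is 1079349/18 ≈ 59963.833.
Standard quotas: Red 3.6839, Blue 3.7729, Green 5.3118, Gold 5.2314.
Lower quotas: Red 3, Blue 3, Green 5, Gold 5 (sum 16, leaving 2 seats).
Remainders in descending order: Blue 0.7729, Red 0.6839, Green 0.3118, Gold 0.2314.
Largest remainders: Blue, Red receive the extra seats.

Red=4, Blue=4, Green=5, Gold=5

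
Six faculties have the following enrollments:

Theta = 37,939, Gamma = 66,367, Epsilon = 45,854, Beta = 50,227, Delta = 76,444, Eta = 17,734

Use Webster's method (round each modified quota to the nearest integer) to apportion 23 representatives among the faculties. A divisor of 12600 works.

Theta 3, Gamma 5, Epsilon 4, Beta 4, Delta 6, Eta 1

With modified divisor 12600: modified quotas Theta 3.011, Gamma 5.267, Epsilon 3.639, Beta 3.986, Delta 6.067, Eta 1.407.
Rounding to the nearest integer: Theta 3, Gamma 5, Epsilon 4, Beta 4, Delta 6, Eta 1 (total 23).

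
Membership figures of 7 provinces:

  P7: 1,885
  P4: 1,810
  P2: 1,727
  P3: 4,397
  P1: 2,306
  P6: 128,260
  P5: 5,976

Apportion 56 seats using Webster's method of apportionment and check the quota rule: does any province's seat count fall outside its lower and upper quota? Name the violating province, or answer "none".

Standard quotas: P7 0.721, P4 0.693, P2 0.661, P3 1.682, P1 0.882, P6 49.074, P5 2.287.
Webster allocation: P7 1, P4 1, P2 1, P3 2, P1 1, P6 48, P5 2.
P6 has quota 49.074 (lower 49, upper 50) but receives 48 — outside the quota interval.

P6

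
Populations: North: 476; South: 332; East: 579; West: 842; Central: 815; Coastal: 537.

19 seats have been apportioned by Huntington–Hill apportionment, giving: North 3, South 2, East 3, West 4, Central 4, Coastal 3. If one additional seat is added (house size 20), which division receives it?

West

Priority for the next seat is population ÷ (√(s·(s+1))).
Priorities: North 137.409, South 135.538, East 167.143, West 188.277, Central 182.240, Coastal 155.019.
Highest priority: West.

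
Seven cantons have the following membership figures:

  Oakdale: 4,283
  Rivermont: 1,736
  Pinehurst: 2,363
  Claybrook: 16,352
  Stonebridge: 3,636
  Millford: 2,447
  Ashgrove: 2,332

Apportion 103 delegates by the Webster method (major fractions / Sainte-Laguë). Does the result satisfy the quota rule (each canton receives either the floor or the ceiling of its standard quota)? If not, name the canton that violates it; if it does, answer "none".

Standard quotas: Oakdale 13.308, Rivermont 5.394, Pinehurst 7.342, Claybrook 50.809, Stonebridge 11.298, Millford 7.603, Ashgrove 7.246.
Webster allocation: Oakdale 13, Rivermont 5, Pinehurst 7, Claybrook 52, Stonebridge 11, Millford 8, Ashgrove 7.
Claybrook has quota 50.809 (lower 50, upper 51) but receives 52 — outside the quota interval.

Claybrook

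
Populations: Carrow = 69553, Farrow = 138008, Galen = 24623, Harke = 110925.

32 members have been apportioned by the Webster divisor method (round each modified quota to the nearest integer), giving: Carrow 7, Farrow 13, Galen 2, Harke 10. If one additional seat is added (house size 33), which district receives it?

Priority for the next seat is population ÷ (current seats + 0.5).
Priorities: Carrow 9273.733, Farrow 10222.815, Galen 9849.200, Harke 10564.286.
Highest priority: Harke.

Harke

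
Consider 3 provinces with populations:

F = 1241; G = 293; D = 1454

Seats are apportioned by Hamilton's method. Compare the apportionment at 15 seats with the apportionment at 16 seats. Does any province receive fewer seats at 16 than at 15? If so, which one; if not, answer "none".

G

At 15 seats: F 6, G 2, D 7.
At 16 seats: F 7, G 1, D 8.
G drops from 2 to 1.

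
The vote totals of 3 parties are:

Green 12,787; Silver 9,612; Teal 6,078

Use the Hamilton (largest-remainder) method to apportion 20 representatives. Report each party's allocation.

Standard divisor: 28477 ÷ 20 ≈ 1423.85.
Standard quotas: Green 8.9806, Silver 6.7507, Teal 4.2687.
Lower quotas: Green 8, Silver 6, Teal 4 (sum 18, leaving 2 seats).
Remainders in descending order: Green 0.9806, Silver 0.7507, Teal 0.2687.
Largest remainders: Green, Silver receive the extra seats.

Green: 9, Silver: 7, Teal: 4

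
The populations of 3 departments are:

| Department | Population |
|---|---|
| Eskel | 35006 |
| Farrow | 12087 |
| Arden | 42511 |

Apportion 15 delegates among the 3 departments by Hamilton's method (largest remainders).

Eskel 6, Farrow 2, Arden 7

Total 89604; standard divisor 89604/15 ≈ 5973.6.
Standard quotas: Eskel 5.8601, Farrow 2.0234, Arden 7.1165.
Lower quotas: Eskel 5, Farrow 2, Arden 7 (sum 14, leaving 1 seat).
Remainders in descending order: Eskel 0.8601, Arden 0.1165, Farrow 0.0234.
The surplus seat goes to Eskel.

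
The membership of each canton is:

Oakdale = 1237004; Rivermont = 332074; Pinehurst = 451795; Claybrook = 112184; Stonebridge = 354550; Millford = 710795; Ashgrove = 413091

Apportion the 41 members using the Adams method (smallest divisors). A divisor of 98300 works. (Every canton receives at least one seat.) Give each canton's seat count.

Oakdale 13; Rivermont 4; Pinehurst 5; Claybrook 2; Stonebridge 4; Millford 8; Ashgrove 5

With modified divisor 98300: modified quotas Oakdale 12.584, Rivermont 3.378, Pinehurst 4.596, Claybrook 1.141, Stonebridge 3.607, Millford 7.231, Ashgrove 4.202.
Rounding up: Oakdale 13, Rivermont 4, Pinehurst 5, Claybrook 2, Stonebridge 4, Millford 8, Ashgrove 5 (total 41).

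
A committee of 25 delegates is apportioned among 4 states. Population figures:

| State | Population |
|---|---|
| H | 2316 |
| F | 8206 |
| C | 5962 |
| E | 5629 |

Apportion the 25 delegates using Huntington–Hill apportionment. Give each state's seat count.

H 3, F 9, C 7, E 6

With divisor 894: modified quotas H 2.591, F 9.179, C 6.669, E 6.296.
Geometric-mean thresholds: H √(2·3)=2.449, F √(9·10)=9.487, C √(6·7)=6.481, E √(6·7)=6.481.
Each quota rounded against its threshold gives H 3, F 9, C 7, E 6 (total 25).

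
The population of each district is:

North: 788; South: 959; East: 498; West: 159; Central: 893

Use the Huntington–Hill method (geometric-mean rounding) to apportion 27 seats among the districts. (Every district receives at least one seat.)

North 7, South 8, East 4, West 1, Central 7

With divisor 120: modified quotas North 6.567, South 7.992, East 4.150, West 1.325, Central 7.442.
Geometric-mean thresholds: North √(6·7)=6.481, South √(7·8)=7.483, East √(4·5)=4.472, West √(1·2)=1.414, Central √(7·8)=7.483.
Each quota rounded against its threshold gives North 7, South 8, East 4, West 1, Central 7 (total 27).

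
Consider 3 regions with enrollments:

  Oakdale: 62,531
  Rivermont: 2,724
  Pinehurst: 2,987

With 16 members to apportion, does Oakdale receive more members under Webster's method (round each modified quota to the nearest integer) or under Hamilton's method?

Hamilton

Webster: Oakdale 14, Rivermont 1, Pinehurst 1.
Hamilton: Oakdale 15, Rivermont 0, Pinehurst 1.
Oakdale gets 14 under Webster and 15 under Hamilton.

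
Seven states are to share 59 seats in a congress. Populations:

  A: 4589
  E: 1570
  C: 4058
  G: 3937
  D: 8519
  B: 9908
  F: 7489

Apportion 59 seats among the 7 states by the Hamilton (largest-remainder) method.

Total 40070; standard divisor 40070/59 ≈ 679.153.
Standard quotas: A 6.7570, E 2.3117, C 5.9751, G 5.7969, D 12.5436, B 14.5888, F 11.0270.
Lower quotas: A 6, E 2, C 5, G 5, D 12, B 14, F 11 (sum 55, leaving 4 seats).
Remainders in descending order: C 0.9751, G 0.7969, A 0.7570, B 0.5888, D 0.5436, E 0.3117, F 0.0270.
Largest remainders: C, G, A, B receive the extra seats.

A 7, E 2, C 6, G 6, D 12, B 15, F 11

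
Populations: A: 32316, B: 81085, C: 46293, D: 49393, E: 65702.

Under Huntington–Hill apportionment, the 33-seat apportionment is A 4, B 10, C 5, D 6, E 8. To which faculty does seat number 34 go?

C

Priority for the next seat is population ÷ (√(s·(s+1))).
Priorities: A 7226.077, B 7731.151, C 8451.907, D 7621.505, E 7743.055.
Highest priority: C.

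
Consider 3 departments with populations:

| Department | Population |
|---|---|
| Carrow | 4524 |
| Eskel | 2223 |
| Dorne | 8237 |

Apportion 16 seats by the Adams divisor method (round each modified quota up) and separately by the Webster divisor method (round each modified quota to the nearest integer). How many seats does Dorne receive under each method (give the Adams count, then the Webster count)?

8 and 9

Adams: Carrow 5, Eskel 3, Dorne 8.
Webster: Carrow 5, Eskel 2, Dorne 9.
Dorne gets 8 under Adams and 9 under Webster.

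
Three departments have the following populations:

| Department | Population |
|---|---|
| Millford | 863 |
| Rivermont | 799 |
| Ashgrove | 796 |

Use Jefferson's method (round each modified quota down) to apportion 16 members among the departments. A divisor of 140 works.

With modified divisor 140: modified quotas Millford 6.164, Rivermont 5.707, Ashgrove 5.686.
Rounding down: Millford 6, Rivermont 5, Ashgrove 5 (total 16).

Millford: 6, Rivermont: 5, Ashgrove: 5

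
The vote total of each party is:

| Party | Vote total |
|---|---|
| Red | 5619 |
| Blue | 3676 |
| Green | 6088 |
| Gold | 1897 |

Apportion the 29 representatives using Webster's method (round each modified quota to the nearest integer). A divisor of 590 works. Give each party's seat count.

With modified divisor 590: modified quotas Red 9.524, Blue 6.231, Green 10.319, Gold 3.215.
Rounding to the nearest integer: Red 10, Blue 6, Green 10, Gold 3 (total 29).

Red: 10, Blue: 6, Green: 10, Gold: 3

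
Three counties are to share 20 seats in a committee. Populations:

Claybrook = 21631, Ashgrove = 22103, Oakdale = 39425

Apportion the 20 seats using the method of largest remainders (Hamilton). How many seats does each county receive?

Claybrook: 5; Ashgrove: 5; Oakdale: 10

The standard divisor is 83159/20 ≈ 4157.95.
Standard quotas: Claybrook 5.2023, Ashgrove 5.3158, Oakdale 9.4818.
Lower quotas: Claybrook 5, Ashgrove 5, Oakdale 9 (sum 19, leaving 1 seat).
Remainders in descending order: Oakdale 0.4818, Ashgrove 0.3158, Claybrook 0.2023.
The surplus seat goes to Oakdale.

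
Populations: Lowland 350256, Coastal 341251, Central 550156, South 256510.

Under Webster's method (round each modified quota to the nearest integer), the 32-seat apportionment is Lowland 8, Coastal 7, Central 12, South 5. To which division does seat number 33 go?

Priority for the next seat is population ÷ (current seats + 0.5).
Priorities: Lowland 41206.588, Coastal 45500.133, Central 44012.480, South 46638.182.
Highest priority: South.

South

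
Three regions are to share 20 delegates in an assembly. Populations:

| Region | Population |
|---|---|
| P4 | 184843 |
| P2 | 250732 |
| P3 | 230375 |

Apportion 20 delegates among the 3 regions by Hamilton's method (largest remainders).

The standard divisor is 665950/20 ≈ 33297.5.
Standard quotas: P4 5.5513, P2 7.5301, P3 6.9187.
Lower quotas: P4 5, P2 7, P3 6 (sum 18, leaving 2 seats).
Remainders in descending order: P3 0.9187, P4 0.5513, P2 0.5301.
Largest remainders: P3, P4 receive the extra seats.

P4=6, P2=7, P3=7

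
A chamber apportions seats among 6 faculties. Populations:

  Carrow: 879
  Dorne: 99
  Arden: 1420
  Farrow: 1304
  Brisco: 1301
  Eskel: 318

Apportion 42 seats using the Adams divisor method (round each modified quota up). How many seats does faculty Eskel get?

Standard divisor 5321/42 ≈ 126.69; standard quotas: Carrow 6.938, Dorne 0.781, Arden 11.208, Farrow 10.293, Brisco 10.269, Eskel 2.510.
Rounding up gives 7, 1, 12, 11, 11, 3 = 45 seats, so the divisor must be adjusted.
With modified divisor 140: modified quotas Carrow 6.279, Dorne 0.707, Arden 10.143, Farrow 9.314, Brisco 9.293, Eskel 2.271.
Rounding up: Carrow 7, Dorne 1, Arden 11, Farrow 10, Brisco 10, Eskel 3 (total 42).
Eskel receives 3.

3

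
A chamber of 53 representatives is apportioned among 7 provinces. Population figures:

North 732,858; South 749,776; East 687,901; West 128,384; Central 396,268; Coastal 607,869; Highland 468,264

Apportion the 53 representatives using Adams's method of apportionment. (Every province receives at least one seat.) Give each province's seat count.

Standard divisor 3771320/53 ≈ 71156.981; standard quotas: North 10.299, South 10.537, East 9.667, West 1.804, Central 5.569, Coastal 8.543, Highland 6.581.
Rounding up gives 11, 11, 10, 2, 6, 9, 7 = 56 seats, so the divisor must be adjusted.
With modified divisor 76200: modified quotas North 9.618, South 9.840, East 9.028, West 1.685, Central 5.200, Coastal 7.977, Highland 6.145.
Rounding up: North 10, South 10, East 10, West 2, Central 6, Coastal 8, Highland 7 (total 53).

North 10, South 10, East 10, West 2, Central 6, Coastal 8, Highland 7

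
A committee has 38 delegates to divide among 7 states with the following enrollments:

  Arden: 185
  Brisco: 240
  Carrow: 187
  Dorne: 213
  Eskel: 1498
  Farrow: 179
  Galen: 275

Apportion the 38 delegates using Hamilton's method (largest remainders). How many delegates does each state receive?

Standard divisor: 2777 ÷ 38 ≈ 73.079.
Standard quotas: Arden 2.532, Brisco 3.284, Carrow 2.559, Dorne 2.915, Eskel 20.498, Farrow 2.449, Galen 3.763.
Lower quotas: Arden 2, Brisco 3, Carrow 2, Dorne 2, Eskel 20, Farrow 2, Galen 3 (sum 34, leaving 4 seats).
Remainders in descending order: Dorne 0.915, Galen 0.763, Carrow 0.559, Arden 0.532, Eskel 0.498, Farrow 0.449, Brisco 0.284.
The surplus seats go to Dorne, Galen, Carrow, Arden.

Arden: 3; Brisco: 3; Carrow: 3; Dorne: 3; Eskel: 20; Farrow: 2; Galen: 4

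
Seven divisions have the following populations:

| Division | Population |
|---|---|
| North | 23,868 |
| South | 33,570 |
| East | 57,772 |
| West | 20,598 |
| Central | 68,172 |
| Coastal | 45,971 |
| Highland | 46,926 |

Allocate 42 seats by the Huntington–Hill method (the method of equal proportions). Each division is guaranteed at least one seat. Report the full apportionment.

With divisor 7140: modified quotas North 3.343, South 4.702, East 8.091, West 2.885, Central 9.548, Coastal 6.439, Highland 6.572.
Geometric-mean thresholds: North √(3·4)=3.464, South √(4·5)=4.472, East √(8·9)=8.485, West √(2·3)=2.449, Central √(9·10)=9.487, Coastal √(6·7)=6.481, Highland √(6·7)=6.481.
Each quota rounded against its threshold gives North 3, South 5, East 8, West 3, Central 10, Coastal 6, Highland 7 (total 42).

North: 3, South: 5, East: 8, West: 3, Central: 10, Coastal: 6, Highland: 7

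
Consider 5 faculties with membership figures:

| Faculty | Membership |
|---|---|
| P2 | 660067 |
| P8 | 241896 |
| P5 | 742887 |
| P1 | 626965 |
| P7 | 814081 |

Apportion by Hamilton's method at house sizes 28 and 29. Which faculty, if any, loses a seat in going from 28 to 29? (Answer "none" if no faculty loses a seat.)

At 28 seats: P2 6, P8 2, P5 7, P1 6, P7 7.
At 29 seats: P2 6, P8 2, P5 7, P1 6, P7 8.
No faculty's allocation decreased.

none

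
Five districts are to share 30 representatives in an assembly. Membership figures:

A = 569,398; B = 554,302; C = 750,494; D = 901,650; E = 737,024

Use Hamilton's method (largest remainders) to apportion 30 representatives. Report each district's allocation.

A=5, B=5, C=6, D=8, E=6

Standard divisor: 3512868 ÷ 30 ≈ 117095.6.
Standard quotas: A 4.8627, B 4.7338, C 6.4092, D 7.7001, E 6.2942.
Lower quotas: A 4, B 4, C 6, D 7, E 6 (sum 27, leaving 3 seats).
Remainders in descending order: A 0.8627, B 0.7338, D 0.7001, C 0.4092, E 0.2942.
The surplus seats go to A, B, D.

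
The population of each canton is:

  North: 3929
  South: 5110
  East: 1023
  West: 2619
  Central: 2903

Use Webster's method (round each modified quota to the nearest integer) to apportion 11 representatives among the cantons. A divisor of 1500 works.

With modified divisor 1500: modified quotas North 2.619, South 3.407, East 0.682, West 1.746, Central 1.935.
Rounding to the nearest integer: North 3, South 3, East 1, West 2, Central 2 (total 11).

North 3, South 3, East 1, West 2, Central 2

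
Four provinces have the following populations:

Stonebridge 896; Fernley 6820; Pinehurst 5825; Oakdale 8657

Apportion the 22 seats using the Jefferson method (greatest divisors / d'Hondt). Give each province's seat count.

Standard divisor 22198/22 ≈ 1009; standard quotas: Stonebridge 0.888, Fernley 6.759, Pinehurst 5.773, Oakdale 8.580.
Rounding down gives 0, 6, 5, 8 = 19 seats, so the divisor must be adjusted.
With modified divisor 930: modified quotas Stonebridge 0.963, Fernley 7.333, Pinehurst 6.263, Oakdale 9.309.
Rounding down: Stonebridge 0, Fernley 7, Pinehurst 6, Oakdale 9 (total 22).

Stonebridge: 0, Fernley: 7, Pinehurst: 6, Oakdale: 9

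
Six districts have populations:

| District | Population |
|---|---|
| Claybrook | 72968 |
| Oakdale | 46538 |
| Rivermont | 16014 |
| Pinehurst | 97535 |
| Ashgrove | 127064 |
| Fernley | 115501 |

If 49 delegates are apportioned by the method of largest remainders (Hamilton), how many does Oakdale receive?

Total 475620; standard divisor 475620/49 ≈ 9706.531.
Standard quotas: Claybrook 7.5174, Oakdale 4.7945, Rivermont 1.6498, Pinehurst 10.0484, Ashgrove 13.0906, Fernley 11.8993.
Lower quotas: Claybrook 7, Oakdale 4, Rivermont 1, Pinehurst 10, Ashgrove 13, Fernley 11 (sum 46, leaving 3 seats).
Remainders in descending order: Fernley 0.8993, Oakdale 0.7945, Rivermont 0.6498, Claybrook 0.5174, Ashgrove 0.0906, Pinehurst 0.0484.
The surplus seats go to Fernley, Oakdale, Rivermont.
Oakdale receives 5.

5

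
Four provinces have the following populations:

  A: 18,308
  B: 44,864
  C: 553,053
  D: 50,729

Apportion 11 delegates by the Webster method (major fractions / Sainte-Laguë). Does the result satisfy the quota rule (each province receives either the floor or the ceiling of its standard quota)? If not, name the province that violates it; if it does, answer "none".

Standard quotas: A 0.302, B 0.740, C 9.121, D 0.837.
Webster allocation: A 0, B 1, C 9, D 1.
Every allocation lies between the lower and upper quota.

none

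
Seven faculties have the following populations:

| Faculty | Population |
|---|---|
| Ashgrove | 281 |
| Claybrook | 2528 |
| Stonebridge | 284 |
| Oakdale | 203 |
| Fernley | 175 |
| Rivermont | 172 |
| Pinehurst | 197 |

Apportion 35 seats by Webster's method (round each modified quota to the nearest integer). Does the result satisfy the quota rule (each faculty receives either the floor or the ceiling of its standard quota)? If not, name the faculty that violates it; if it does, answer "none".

Claybrook

Standard quotas: Ashgrove 2.561, Claybrook 23.042, Stonebridge 2.589, Oakdale 1.850, Fernley 1.595, Rivermont 1.568, Pinehurst 1.796.
Webster allocation: Ashgrove 2, Claybrook 22, Stonebridge 3, Oakdale 2, Fernley 2, Rivermont 2, Pinehurst 2.
Claybrook has quota 23.042 (lower 23, upper 24) but receives 22 — outside the quota interval.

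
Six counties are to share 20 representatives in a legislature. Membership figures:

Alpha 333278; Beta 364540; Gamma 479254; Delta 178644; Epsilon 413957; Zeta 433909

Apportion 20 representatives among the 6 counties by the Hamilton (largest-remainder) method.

Total 2203582; standard divisor 2203582/20 ≈ 110179.1.
Standard quotas: Alpha 3.0249, Beta 3.3086, Gamma 4.3498, Delta 1.6214, Epsilon 3.7571, Zeta 3.9382.
Lower quotas: Alpha 3, Beta 3, Gamma 4, Delta 1, Epsilon 3, Zeta 3 (sum 17, leaving 3 seats).
Remainders in descending order: Zeta 0.9382, Epsilon 0.7571, Delta 0.6214, Gamma 0.3498, Beta 0.3086, Alpha 0.0249.
The surplus seats go to Zeta, Epsilon, Delta.

Alpha 3, Beta 3, Gamma 4, Delta 2, Epsilon 4, Zeta 4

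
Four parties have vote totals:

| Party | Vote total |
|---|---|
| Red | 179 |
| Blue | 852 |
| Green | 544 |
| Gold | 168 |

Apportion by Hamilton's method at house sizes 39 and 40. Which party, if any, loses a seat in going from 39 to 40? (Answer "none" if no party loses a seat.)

At 39 seats: Red 4, Blue 19, Green 12, Gold 4.
At 40 seats: Red 4, Blue 20, Green 12, Gold 4.
No party's allocation decreased.

none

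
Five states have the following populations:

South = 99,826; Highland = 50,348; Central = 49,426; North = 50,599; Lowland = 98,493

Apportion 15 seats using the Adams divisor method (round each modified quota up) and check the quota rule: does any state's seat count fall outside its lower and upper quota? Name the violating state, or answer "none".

Standard quotas: South 4.294, Highland 2.166, Central 2.126, North 2.177, Lowland 4.237.
Adams allocation: South 4, Highland 2, Central 2, North 3, Lowland 4.
Every allocation lies between the lower and upper quota.

none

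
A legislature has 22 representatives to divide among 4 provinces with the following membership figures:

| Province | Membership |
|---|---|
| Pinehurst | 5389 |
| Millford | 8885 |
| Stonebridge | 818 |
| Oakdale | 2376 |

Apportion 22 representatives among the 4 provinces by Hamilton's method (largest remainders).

Standard divisor: 17468 ÷ 22 = 794.
Standard quotas: Pinehurst 6.7872, Millford 11.1902, Stonebridge 1.0302, Oakdale 2.9924.
Lower quotas: Pinehurst 6, Millford 11, Stonebridge 1, Oakdale 2 (sum 20, leaving 2 seats).
Remainders in descending order: Oakdale 0.9924, Pinehurst 0.7872, Millford 0.1902, Stonebridge 0.0302.
Largest remainders: Oakdale, Pinehurst receive the extra seats.

Pinehurst 7, Millford 11, Stonebridge 1, Oakdale 3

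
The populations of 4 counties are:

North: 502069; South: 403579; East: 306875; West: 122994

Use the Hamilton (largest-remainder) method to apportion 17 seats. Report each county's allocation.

The standard divisor is 1335517/17 ≈ 78559.824.
Standard quotas: North 6.3909, South 5.1372, East 3.9063, West 1.5656.
Lower quotas: North 6, South 5, East 3, West 1 (sum 15, leaving 2 seats).
Remainders in descending order: East 0.9063, West 0.5656, North 0.3909, South 0.1372.
Largest remainders: East, West receive the extra seats.

North=6, South=5, East=4, West=2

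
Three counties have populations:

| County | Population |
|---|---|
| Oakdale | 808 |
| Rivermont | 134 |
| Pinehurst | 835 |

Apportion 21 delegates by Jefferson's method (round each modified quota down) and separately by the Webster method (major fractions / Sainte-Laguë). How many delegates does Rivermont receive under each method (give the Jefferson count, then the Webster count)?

1 and 2

Jefferson: Oakdale 10, Rivermont 1, Pinehurst 10.
Webster: Oakdale 9, Rivermont 2, Pinehurst 10.
Rivermont gets 1 under Jefferson and 2 under Webster.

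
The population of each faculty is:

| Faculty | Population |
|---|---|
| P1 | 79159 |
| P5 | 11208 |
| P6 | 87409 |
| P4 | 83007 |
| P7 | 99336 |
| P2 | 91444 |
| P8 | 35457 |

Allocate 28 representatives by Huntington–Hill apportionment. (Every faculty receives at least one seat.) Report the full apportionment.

P1=4, P5=1, P6=5, P4=5, P7=6, P2=5, P8=2

With divisor 17918: modified quotas P1 4.418, P5 0.626, P6 4.878, P4 4.633, P7 5.544, P2 5.103, P8 1.979.
Geometric-mean thresholds: P1 √(4·5)=4.472, P5 (min 1), P6 √(4·5)=4.472, P4 √(4·5)=4.472, P7 √(5·6)=5.477, P2 √(5·6)=5.477, P8 √(1·2)=1.414.
Each quota rounded against its threshold gives P1 4, P5 1, P6 5, P4 5, P7 6, P2 5, P8 2 (total 28).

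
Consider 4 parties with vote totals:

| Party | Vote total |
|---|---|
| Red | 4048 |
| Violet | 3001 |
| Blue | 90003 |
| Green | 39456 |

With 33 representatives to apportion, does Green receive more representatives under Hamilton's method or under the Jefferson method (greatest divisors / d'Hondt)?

Hamilton: Red 1, Violet 1, Blue 22, Green 9.
Jefferson: Red 1, Violet 0, Blue 22, Green 10.
Green gets 9 under Hamilton and 10 under Jefferson.

Jefferson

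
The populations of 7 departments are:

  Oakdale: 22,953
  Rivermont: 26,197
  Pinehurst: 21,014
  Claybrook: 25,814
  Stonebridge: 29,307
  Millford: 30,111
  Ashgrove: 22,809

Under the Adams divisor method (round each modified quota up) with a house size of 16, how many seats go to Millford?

3

Standard divisor 178205/16 ≈ 11137.812; standard quotas: Oakdale 2.061, Rivermont 2.352, Pinehurst 1.887, Claybrook 2.318, Stonebridge 2.631, Millford 2.703, Ashgrove 2.048.
Rounding up gives 3, 3, 2, 3, 3, 3, 3 = 20 seats, so the divisor must be adjusted.
With modified divisor 13900: modified quotas Oakdale 1.651, Rivermont 1.885, Pinehurst 1.512, Claybrook 1.857, Stonebridge 2.108, Millford 2.166, Ashgrove 1.641.
Rounding up: Oakdale 2, Rivermont 2, Pinehurst 2, Claybrook 2, Stonebridge 3, Millford 3, Ashgrove 2 (total 16).
Millford receives 3.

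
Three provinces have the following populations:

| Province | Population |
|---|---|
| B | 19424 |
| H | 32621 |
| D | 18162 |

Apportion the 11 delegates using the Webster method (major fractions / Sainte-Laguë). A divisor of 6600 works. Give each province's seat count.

B 3; H 5; D 3

With modified divisor 6600: modified quotas B 2.943, H 4.943, D 2.752.
Rounding to the nearest integer: B 3, H 5, D 3 (total 11).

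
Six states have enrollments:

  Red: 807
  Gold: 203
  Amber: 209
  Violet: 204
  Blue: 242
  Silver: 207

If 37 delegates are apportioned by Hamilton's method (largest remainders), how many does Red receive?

Total 1872; standard divisor 1872/37 ≈ 50.595.
Standard quotas: Red 15.950, Gold 4.012, Amber 4.131, Violet 4.032, Blue 4.783, Silver 4.091.
Lower quotas: Red 15, Gold 4, Amber 4, Violet 4, Blue 4, Silver 4 (sum 35, leaving 2 seats).
Remainders in descending order: Red 0.950, Blue 0.783, Amber 0.131, Silver 0.091, Violet 0.032, Gold 0.012.
The surplus seats go to Red, Blue.
Red receives 16.

16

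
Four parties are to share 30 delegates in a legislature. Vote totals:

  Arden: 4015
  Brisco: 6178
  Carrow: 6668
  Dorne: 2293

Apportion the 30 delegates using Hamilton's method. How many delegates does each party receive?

Total 19154; standard divisor 19154/30 ≈ 638.467.
Standard quotas: Arden 6.2885, Brisco 9.6763, Carrow 10.4438, Dorne 3.5914.
Lower quotas: Arden 6, Brisco 9, Carrow 10, Dorne 3 (sum 28, leaving 2 seats).
Remainders in descending order: Brisco 0.6763, Dorne 0.5914, Carrow 0.4438, Arden 0.2885.
The surplus seats go to Brisco, Dorne.

Arden 6, Brisco 10, Carrow 10, Dorne 4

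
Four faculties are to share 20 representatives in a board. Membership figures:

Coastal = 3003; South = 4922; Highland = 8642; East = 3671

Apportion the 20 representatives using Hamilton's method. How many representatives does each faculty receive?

Total 20238; standard divisor 20238/20 ≈ 1011.9.
Standard quotas: Coastal 2.9677, South 4.8641, Highland 8.5404, East 3.6278.
Lower quotas: Coastal 2, South 4, Highland 8, East 3 (sum 17, leaving 3 seats).
Remainders in descending order: Coastal 0.9677, South 0.8641, East 0.6278, Highland 0.5404.
The surplus seats go to Coastal, South, East.

Coastal 3, South 5, Highland 8, East 4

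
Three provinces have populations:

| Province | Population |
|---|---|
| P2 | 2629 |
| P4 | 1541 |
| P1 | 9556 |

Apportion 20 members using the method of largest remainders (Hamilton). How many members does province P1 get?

14

The standard divisor is 13726/20 ≈ 686.3.
Standard quotas: P2 3.8307, P4 2.2454, P1 13.9239.
Lower quotas: P2 3, P4 2, P1 13 (sum 18, leaving 2 seats).
Remainders in descending order: P1 0.9239, P2 0.8307, P4 0.2454.
The surplus seats go to P1, P2.
P1 receives 14.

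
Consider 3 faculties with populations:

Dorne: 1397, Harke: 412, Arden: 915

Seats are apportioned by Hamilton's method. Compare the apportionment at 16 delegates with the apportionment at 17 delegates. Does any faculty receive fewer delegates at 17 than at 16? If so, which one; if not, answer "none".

Harke

At 16 seats: Dorne 8, Harke 3, Arden 5.
At 17 seats: Dorne 9, Harke 2, Arden 6.
Harke drops from 3 to 2.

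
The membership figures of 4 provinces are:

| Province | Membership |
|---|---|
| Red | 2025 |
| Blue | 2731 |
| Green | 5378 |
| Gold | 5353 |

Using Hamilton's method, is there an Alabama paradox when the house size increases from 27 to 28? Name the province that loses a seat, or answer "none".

Red

At 27 seats: Red 4, Blue 5, Green 9, Gold 9.
At 28 seats: Red 3, Blue 5, Green 10, Gold 10.
Red drops from 4 to 3.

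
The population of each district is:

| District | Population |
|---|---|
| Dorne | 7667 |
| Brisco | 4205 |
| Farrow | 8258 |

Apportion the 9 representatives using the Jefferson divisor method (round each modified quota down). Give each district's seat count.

Dorne: 3, Brisco: 2, Farrow: 4

Standard divisor 20130/9 ≈ 2236.667; standard quotas: Dorne 3.428, Brisco 1.880, Farrow 3.692.
Rounding down gives 3, 1, 3 = 7 seats, so the divisor must be adjusted.
With modified divisor 2000: modified quotas Dorne 3.833, Brisco 2.103, Farrow 4.129.
Rounding down: Dorne 3, Brisco 2, Farrow 4 (total 9).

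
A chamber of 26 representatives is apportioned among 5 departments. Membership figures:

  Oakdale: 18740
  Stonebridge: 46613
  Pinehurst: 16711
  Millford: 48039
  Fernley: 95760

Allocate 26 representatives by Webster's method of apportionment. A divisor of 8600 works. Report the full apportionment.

With modified divisor 8600: modified quotas Oakdale 2.179, Stonebridge 5.420, Pinehurst 1.943, Millford 5.586, Fernley 11.135.
Rounding to the nearest integer: Oakdale 2, Stonebridge 5, Pinehurst 2, Millford 6, Fernley 11 (total 26).

Oakdale: 2; Stonebridge: 5; Pinehurst: 2; Millford: 6; Fernley: 11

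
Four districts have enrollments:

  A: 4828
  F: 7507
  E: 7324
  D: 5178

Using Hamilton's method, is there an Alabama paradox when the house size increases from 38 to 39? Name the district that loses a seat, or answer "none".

none

At 38 seats: A 7, F 12, E 11, D 8.
At 39 seats: A 8, F 12, E 11, D 8.
No district's allocation decreased.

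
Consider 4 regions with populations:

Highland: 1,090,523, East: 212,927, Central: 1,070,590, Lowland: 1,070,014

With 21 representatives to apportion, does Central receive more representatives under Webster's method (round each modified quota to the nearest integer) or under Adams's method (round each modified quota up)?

Webster

Webster: Highland 7, East 1, Central 7, Lowland 6.
Adams: Highland 7, East 2, Central 6, Lowland 6.
Central gets 7 under Webster and 6 under Adams.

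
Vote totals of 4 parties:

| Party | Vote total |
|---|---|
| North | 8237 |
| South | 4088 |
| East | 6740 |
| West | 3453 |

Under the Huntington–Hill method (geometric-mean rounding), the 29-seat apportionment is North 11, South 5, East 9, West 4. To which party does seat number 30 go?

West

Priority for the next seat is population ÷ (√(s·(s+1))).
Priorities: North 716.939, South 746.363, East 710.458, West 772.114.
Highest priority: West.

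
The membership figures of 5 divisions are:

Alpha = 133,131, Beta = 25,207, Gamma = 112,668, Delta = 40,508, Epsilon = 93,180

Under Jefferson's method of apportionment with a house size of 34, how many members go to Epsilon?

Standard divisor 404694/34 ≈ 11902.765; standard quotas: Alpha 11.185, Beta 2.118, Gamma 9.466, Delta 3.403, Epsilon 7.828.
Rounding down gives 11, 2, 9, 3, 7 = 32 seats, so the divisor must be adjusted.
With modified divisor 11200: modified quotas Alpha 11.887, Beta 2.251, Gamma 10.060, Delta 3.617, Epsilon 8.320.
Rounding down: Alpha 11, Beta 2, Gamma 10, Delta 3, Epsilon 8 (total 34).
Epsilon receives 8.

8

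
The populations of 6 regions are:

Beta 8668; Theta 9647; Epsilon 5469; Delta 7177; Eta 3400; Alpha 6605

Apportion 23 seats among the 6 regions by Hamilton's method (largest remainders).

Total 40966; standard divisor 40966/23 ≈ 1781.13.
Standard quotas: Beta 4.8666, Theta 5.4162, Epsilon 3.0705, Delta 4.0295, Eta 1.9089, Alpha 3.7083.
Lower quotas: Beta 4, Theta 5, Epsilon 3, Delta 4, Eta 1, Alpha 3 (sum 20, leaving 3 seats).
Remainders in descending order: Eta 0.9089, Beta 0.8666, Alpha 0.7083, Theta 0.4162, Epsilon 0.0705, Delta 0.0295.
The surplus seats go to Eta, Beta, Alpha.

Beta 5, Theta 5, Epsilon 3, Delta 4, Eta 2, Alpha 4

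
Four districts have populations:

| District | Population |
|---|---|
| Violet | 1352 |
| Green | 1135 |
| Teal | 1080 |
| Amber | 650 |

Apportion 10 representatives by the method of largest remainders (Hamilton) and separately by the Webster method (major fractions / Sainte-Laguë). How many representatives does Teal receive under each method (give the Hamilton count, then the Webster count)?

3 and 2

Hamilton: Violet 3, Green 3, Teal 3, Amber 1.
Webster: Violet 3, Green 3, Teal 2, Amber 2.
Teal gets 3 under Hamilton and 2 under Webster.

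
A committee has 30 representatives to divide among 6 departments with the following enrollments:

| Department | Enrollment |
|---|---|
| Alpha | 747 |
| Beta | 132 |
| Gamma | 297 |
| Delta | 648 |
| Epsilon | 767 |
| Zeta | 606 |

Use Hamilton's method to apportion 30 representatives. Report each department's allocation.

Alpha 7; Beta 1; Gamma 3; Delta 6; Epsilon 7; Zeta 6

Standard divisor: 3197 ÷ 30 ≈ 106.567.
Standard quotas: Alpha 7.010, Beta 1.239, Gamma 2.787, Delta 6.081, Epsilon 7.197, Zeta 5.687.
Lower quotas: Alpha 7, Beta 1, Gamma 2, Delta 6, Epsilon 7, Zeta 5 (sum 28, leaving 2 seats).
Remainders in descending order: Gamma 0.787, Zeta 0.687, Beta 0.239, Epsilon 0.197, Delta 0.081, Alpha 0.010.
Largest remainders: Gamma, Zeta receive the extra seats.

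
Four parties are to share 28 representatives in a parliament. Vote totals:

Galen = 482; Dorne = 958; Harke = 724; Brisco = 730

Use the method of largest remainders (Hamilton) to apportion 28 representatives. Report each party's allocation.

Galen: 5; Dorne: 9; Harke: 7; Brisco: 7

The standard divisor is 2894/28 ≈ 103.357.
Standard quotas: Galen 4.663, Dorne 9.269, Harke 7.005, Brisco 7.063.
Lower quotas: Galen 4, Dorne 9, Harke 7, Brisco 7 (sum 27, leaving 1 seat).
Remainders in descending order: Galen 0.663, Dorne 0.269, Brisco 0.063, Harke 0.005.
The surplus seat goes to Galen.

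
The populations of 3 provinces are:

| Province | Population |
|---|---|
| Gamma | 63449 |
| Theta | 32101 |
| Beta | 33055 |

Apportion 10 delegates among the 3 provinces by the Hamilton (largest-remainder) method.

Gamma 5; Theta 2; Beta 3

Total 128605; standard divisor 128605/10 ≈ 12860.5.
Standard quotas: Gamma 4.9336, Theta 2.4961, Beta 2.5703.
Lower quotas: Gamma 4, Theta 2, Beta 2 (sum 8, leaving 2 seats).
Remainders in descending order: Gamma 0.9336, Beta 0.5703, Theta 0.4961.
The surplus seats go to Gamma, Beta.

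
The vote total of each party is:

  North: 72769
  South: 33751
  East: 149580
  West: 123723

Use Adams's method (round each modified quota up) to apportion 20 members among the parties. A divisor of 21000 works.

North 4, South 2, East 8, West 6

With modified divisor 21000: modified quotas North 3.465, South 1.607, East 7.123, West 5.892.
Rounding up: North 4, South 2, East 8, West 6 (total 20).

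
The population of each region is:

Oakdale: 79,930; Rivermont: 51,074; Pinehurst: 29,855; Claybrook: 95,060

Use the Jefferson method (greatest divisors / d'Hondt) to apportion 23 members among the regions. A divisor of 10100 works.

With modified divisor 10100: modified quotas Oakdale 7.914, Rivermont 5.057, Pinehurst 2.956, Claybrook 9.412.
Rounding down: Oakdale 7, Rivermont 5, Pinehurst 2, Claybrook 9 (total 23).

Oakdale 7, Rivermont 5, Pinehurst 2, Claybrook 9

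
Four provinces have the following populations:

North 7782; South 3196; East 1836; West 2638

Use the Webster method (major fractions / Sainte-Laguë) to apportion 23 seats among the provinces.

North=11, South=5, East=3, West=4

Standard divisor 15452/23 ≈ 671.826; standard quotas: North 11.583, South 4.757, East 2.733, West 3.927.
Rounding to the nearest integer gives 12, 5, 3, 4 = 24 seats, so the divisor must be adjusted.
With modified divisor 700: modified quotas North 11.117, South 4.566, East 2.623, West 3.769.
Rounding to the nearest integer: North 11, South 5, East 3, West 4 (total 23).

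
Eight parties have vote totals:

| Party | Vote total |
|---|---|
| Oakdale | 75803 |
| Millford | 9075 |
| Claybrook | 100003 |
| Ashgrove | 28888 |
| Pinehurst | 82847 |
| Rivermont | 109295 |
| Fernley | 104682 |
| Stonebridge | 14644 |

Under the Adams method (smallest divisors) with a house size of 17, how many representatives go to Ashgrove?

1

Standard divisor 525237/17 ≈ 30896.294; standard quotas: Oakdale 2.453, Millford 0.294, Claybrook 3.237, Ashgrove 0.935, Pinehurst 2.681, Rivermont 3.537, Fernley 3.388, Stonebridge 0.474.
Rounding up gives 3, 1, 4, 1, 3, 4, 4, 1 = 21 seats, so the divisor must be adjusted.
With modified divisor 39700: modified quotas Oakdale 1.909, Millford 0.229, Claybrook 2.519, Ashgrove 0.728, Pinehurst 2.087, Rivermont 2.753, Fernley 2.637, Stonebridge 0.369.
Rounding up: Oakdale 2, Millford 1, Claybrook 3, Ashgrove 1, Pinehurst 3, Rivermont 3, Fernley 3, Stonebridge 1 (total 17).
Ashgrove receives 1.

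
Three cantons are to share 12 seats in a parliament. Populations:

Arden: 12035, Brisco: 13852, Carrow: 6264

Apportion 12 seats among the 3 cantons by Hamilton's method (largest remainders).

Arden 5, Brisco 5, Carrow 2

Total 32151; standard divisor 32151/12 ≈ 2679.25.
Standard quotas: Arden 4.4919, Brisco 5.1701, Carrow 2.3380.
Lower quotas: Arden 4, Brisco 5, Carrow 2 (sum 11, leaving 1 seat).
Remainders in descending order: Arden 0.4919, Carrow 0.3380, Brisco 0.1701.
Largest remainder: Arden receives the extra seat.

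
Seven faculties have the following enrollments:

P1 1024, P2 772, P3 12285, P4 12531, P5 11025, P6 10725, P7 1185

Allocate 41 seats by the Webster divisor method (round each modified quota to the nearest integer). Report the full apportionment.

Standard divisor 49547/41 ≈ 1208.463; standard quotas: P1 0.847, P2 0.639, P3 10.166, P4 10.369, P5 9.123, P6 8.875, P7 0.981.
Rounding to the nearest integer gives P1 1, P2 1, P3 10, P4 10, P5 9, P6 9, P7 1 — total 41, matching the house size, so no adjustment is needed.

P1=1, P2=1, P3=10, P4=10, P5=9, P6=9, P7=1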